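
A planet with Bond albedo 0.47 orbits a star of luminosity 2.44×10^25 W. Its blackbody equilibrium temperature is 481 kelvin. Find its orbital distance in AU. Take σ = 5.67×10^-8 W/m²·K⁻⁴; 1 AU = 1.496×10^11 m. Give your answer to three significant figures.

0.0615 AU

Energy balance gives S = 4σT⁴/(1−α) = 22910 W/m².
From L = 4πd²S, d = √(2.44×10^25/(4π·22910)) = 9.207×10^9 m = 0.06154 AU.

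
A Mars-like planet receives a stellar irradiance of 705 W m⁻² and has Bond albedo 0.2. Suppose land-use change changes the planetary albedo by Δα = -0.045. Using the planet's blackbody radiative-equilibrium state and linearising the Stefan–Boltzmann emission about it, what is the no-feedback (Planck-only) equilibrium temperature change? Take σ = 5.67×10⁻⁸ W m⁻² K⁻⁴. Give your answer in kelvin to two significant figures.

Reference equilibrium: T_e = [S(1−α)/(4σ)]^(1/4) = 223.3 K.
The change in absorbed flux is Δ[S(1−α)/4] = −SΔα/4 = 7.931 W m⁻².
The Planck feedback parameter is 4σT_e³ = 2.526 W m⁻²/K.
Hence the no-feedback warming is ΔF/(4σT_e³) = 3.14 K.

3.1 kelvin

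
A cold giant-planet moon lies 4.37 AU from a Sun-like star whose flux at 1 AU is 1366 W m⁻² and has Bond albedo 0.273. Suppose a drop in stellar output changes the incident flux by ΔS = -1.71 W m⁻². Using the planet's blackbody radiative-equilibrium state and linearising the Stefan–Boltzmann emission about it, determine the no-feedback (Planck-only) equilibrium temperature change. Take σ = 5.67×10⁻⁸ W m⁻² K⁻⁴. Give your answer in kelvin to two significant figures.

Irradiance scales as 1/d², so S = 1366 W m⁻² × (1/4.37)² = 71.53 W m⁻².
Reference equilibrium: T_e = [S(1−α)/(4σ)]^(1/4) = 123.1 K.
Only a fraction (1−α) is absorbed and it's spread over 4πR², so ΔF = (1−α)ΔS/4 = -0.3108 W m⁻².
Linearising σT⁴ gives d(σT⁴)/dT = 4σT_e³ = 0.4226 W m⁻² per K.
ΔT₀ = ΔF/λ_P = -0.3108/0.4226 = -0.735 K.

-0.74 kelvin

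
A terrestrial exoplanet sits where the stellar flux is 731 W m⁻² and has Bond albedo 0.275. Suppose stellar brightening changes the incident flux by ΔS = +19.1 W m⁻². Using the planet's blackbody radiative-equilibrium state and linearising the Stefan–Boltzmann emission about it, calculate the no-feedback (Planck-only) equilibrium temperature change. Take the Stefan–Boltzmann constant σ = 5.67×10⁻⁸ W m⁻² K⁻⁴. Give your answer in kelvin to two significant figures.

The baseline emission temperature is T_e = 219.9 K.
TOA radiative forcing: ΔF = (1−α)ΔS/4 = 0.725·(+19.1)/4 = 3.462 W m⁻².
Planck response: λ_P = 4σT_e³ = 4·5.67×10⁻⁸·(219.9)³ = 2.410 W m⁻²/K.
ΔT₀ = ΔF/λ_P = 3.462/2.410 = 1.44 K.

1.4 K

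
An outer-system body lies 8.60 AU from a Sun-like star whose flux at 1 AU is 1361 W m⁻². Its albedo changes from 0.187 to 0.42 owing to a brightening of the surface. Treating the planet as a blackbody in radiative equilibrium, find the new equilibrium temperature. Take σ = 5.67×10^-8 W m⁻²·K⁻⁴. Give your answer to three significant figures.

82.8 K

By the inverse-square law, S = 1361/8.60² = 18.40 W m⁻².
T₂ = [S(1−α₂)/(4σ)]^(1/4) = [18.40·0.58/(4σ)]^(1/4) = 82.83 K.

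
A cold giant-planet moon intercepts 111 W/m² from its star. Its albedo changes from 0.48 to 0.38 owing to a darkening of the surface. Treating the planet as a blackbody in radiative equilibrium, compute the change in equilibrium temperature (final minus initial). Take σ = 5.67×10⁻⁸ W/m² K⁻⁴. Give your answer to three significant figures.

Before: T₁ = [111.0·0.52/(4σ)]^(1/4) = 126.3 K.
After:  T₂ = [111.0·0.62/(4σ)]^(1/4) = 132.0 K.
Change: 132.0 − 126.3 = 5.678 K.

5.68 K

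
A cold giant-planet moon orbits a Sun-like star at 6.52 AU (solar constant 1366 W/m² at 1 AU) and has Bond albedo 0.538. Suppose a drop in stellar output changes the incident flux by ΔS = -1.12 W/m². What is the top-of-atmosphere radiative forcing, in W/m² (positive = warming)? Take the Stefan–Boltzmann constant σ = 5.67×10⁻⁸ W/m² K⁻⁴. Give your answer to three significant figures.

Flux at the orbit: S = 1366/(6.52)² = 32.13 W/m².
ΔF = Δ[S(1−α)]/4 = (1−0.538)·-1.12/4 = -0.1294 W/m².

-0.129 W/m²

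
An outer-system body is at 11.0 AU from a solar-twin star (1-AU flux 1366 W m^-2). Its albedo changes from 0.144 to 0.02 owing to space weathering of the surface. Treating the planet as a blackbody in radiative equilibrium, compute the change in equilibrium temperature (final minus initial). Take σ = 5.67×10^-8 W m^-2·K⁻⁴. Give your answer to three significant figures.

By the inverse-square law, S = 1366/11.0² = 11.29 W m^-2.
Initial: T₁ = [S(1−0.144)/(4σ)]^(1/4) = 80.79 K.
Final:   T₂ = [S(1−0.02)/(4σ)]^(1/4) = 83.57 K.
Change: 83.57 − 80.79 = 2.779 K.

2.78 kelvin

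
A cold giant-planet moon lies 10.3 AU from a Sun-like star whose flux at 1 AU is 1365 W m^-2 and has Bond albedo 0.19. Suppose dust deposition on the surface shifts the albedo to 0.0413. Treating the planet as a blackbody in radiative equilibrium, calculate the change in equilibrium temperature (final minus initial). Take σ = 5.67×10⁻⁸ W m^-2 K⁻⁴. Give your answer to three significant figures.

3.54 K

Flux at the orbit: S = 1365/(10.3)² = 12.87 W m^-2.
Initial: T₁ = [S(1−0.19)/(4σ)]^(1/4) = 82.33 K.
Final:   T₂ = [S(1−0.0413)/(4σ)]^(1/4) = 85.88 K.
Change: 85.88 − 82.33 = 3.543 K.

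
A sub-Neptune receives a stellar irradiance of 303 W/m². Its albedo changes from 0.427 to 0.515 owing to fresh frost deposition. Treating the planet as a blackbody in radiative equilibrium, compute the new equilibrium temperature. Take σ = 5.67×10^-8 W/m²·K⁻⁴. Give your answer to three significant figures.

New equilibrium: T₂ = [(1−0.515)·303.0/(4σ)]^(1/4) = 159.5 K.

160 K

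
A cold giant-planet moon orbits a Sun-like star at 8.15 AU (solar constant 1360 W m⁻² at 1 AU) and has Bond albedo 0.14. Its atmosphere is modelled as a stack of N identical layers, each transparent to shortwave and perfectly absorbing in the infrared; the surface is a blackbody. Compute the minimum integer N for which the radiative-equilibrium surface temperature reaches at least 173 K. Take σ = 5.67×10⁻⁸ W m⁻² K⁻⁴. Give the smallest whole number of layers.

By the inverse-square law, S = 1360/8.15² = 20.47 W m⁻².
The effective emission temperature is T_e = [S(1−α)/(4σ)]^¼ = 93.87 K.
Since T_s⁴ = (N+1)T_e⁴, we need N ≥ (T_s/T_e)⁴ − 1 = 10.537.
The minimum whole number is N = 11.

11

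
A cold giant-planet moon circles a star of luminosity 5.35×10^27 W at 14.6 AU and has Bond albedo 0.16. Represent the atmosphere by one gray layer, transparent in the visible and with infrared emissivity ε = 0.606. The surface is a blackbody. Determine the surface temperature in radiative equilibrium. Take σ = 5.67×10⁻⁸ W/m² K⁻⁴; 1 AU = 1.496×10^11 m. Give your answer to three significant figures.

148 K

d = 14.6 × 1.496×10^11 m = 2.184×10^12 m.
Flux at the orbit: S = L/(4πd²) = 5.35×10^27/(4π·(2.18×10^12)²) = 89.24 W/m².
At the top of the atmosphere, σT_e⁴ = S(1−α)/4 = 18.74 W/m², giving T_e = 134.8 K.
Surface balance with a leaky layer gives σT_s⁴ = σT_e⁴·2/(2−ε), so T_s = T_e·[2/(2−0.606)]^(1/4) = 147.6 K.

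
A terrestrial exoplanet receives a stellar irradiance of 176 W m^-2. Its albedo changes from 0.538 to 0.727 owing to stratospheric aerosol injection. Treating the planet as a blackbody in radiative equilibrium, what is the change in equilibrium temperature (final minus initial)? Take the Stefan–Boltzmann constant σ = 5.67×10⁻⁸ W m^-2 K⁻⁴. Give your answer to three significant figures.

Initial: T₁ = [S(1−0.538)/(4σ)]^(1/4) = 137.6 K.
After:  T₂ = [176.0·0.273/(4σ)]^(1/4) = 120.6 K.
Change: 120.6 − 137.6 = -16.96 K.

-17.0 K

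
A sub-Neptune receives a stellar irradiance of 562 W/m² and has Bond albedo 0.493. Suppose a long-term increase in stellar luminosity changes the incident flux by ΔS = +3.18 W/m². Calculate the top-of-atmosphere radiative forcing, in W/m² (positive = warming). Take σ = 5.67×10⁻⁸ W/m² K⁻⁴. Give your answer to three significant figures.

0.403 W/m²

ΔF = Δ[S(1−α)]/4 = (1−0.493)·+3.18/4 = 0.4031 W/m².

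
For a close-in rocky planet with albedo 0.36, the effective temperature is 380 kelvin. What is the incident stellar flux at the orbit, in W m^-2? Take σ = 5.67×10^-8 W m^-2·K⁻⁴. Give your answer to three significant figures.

From S(1−α)/4 = σT⁴: S = 4σT⁴/(1−α).
σT⁴ = 5.67×10⁻⁸·(380)⁴ = 1182 W m^-2.
So S = 4×1182/(1−0.36) = 7389 W m^-2.

7390 W m^-2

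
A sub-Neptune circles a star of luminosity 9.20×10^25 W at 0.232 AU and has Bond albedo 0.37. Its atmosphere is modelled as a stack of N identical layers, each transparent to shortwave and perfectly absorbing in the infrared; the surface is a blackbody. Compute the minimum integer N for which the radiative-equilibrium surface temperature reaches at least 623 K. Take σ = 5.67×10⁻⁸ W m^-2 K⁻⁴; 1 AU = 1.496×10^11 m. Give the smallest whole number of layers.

Orbital distance: d = 0.232 AU = 3.471×10^10 m.
Flux at the orbit: S = L/(4πd²) = 9.20×10^25/(4π·(3.47×10^10)²) = 6078 W m^-2.
OLR = S(1−α)/4 = 957.2 W m^-2; the top layer radiates at T_e = 360.5 K.
Since T_s⁴ = (N+1)T_e⁴, we need N ≥ (T_s/T_e)⁴ − 1 = 7.923.
So N ≥ 7.923; the smallest integer is N = 8.

8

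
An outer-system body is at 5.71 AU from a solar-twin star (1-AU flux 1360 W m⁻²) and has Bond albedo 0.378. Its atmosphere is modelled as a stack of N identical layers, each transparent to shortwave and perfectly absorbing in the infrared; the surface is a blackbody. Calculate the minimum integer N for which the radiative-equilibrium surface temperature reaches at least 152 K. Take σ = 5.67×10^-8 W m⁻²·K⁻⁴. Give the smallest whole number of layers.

4

Irradiance scales as 1/d², so S = 1360 W m⁻² × (1/5.71)² = 41.71 W m⁻².
The effective emission temperature is T_e = [S(1−α)/(4σ)]^¼ = 103.4 K.
T_s = (N+1)^(1/4)·T_e ≥ 152 K requires N+1 ≥ (T_s/T_e)⁴ = (152/103.4)⁴ = 4.666.
The minimum whole number is N = 4.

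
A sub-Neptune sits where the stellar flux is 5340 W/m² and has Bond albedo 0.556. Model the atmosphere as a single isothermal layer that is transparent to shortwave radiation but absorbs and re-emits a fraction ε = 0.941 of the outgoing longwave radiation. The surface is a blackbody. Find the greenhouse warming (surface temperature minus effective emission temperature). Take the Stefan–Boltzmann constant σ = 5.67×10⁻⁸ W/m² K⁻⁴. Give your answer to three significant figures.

55.1 kelvin

At the top of the atmosphere, σT_e⁴ = S(1−α)/4 = 592.7 W/m², giving T_e = 319.8 K.
The surface balance (absorbed SW + ε·downward IR = σT_s⁴) with T_a⁴ = T_s⁴/2 reduces to T_s = T_e·[2/(2−ε)]^¼ = 374.8 K.
Greenhouse warming: T_s − T_e = 55.09 K.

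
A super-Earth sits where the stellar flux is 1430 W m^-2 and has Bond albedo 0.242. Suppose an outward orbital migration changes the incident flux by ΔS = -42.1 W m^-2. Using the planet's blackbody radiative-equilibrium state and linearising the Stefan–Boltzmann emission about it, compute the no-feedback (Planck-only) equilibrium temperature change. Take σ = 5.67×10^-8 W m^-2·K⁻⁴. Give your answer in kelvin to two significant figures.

-1.9 K

The baseline emission temperature is T_e = 262.9 K.
ΔF = Δ[S(1−α)]/4 = (1−0.242)·-42.1/4 = -7.978 W m^-2.
Linearising σT⁴ gives d(σT⁴)/dT = 4σT_e³ = 4.123 W m^-2 per K.
ΔT₀ = ΔF/λ_P = -7.978/4.123 = -1.94 K.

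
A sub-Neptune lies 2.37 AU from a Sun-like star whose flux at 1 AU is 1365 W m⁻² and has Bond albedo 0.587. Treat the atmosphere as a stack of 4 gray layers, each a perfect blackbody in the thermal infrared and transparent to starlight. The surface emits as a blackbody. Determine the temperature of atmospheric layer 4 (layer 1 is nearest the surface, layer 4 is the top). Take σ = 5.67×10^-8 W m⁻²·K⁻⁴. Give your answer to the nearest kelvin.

145 kelvin

Flux at the orbit: S = 1365/(2.37)² = 243.0 W m⁻².
Top-of-atmosphere balance: σT_e⁴ = S(1−α)/4 = 25.09 W m⁻² → T_e = 145.0 K.
In the N-layer model, layer k (counted from the surface) has T_k = (N+1−k)^(1/4)·T_e.
With k = 4: T_4 = (4+1−4)^¼·145.0 K = 145.0 K.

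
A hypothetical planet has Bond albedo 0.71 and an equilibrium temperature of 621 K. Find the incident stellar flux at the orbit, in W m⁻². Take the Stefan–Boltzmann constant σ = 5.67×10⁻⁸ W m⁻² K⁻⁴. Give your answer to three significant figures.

1.16×10^5 W m⁻²

Invert the energy balance for S: S = 4σT⁴/(1−α).
σT⁴ = 5.67×10⁻⁸·(621)⁴ = 8432 W m⁻².
S = 4·8432/0.29 = 1.163×10^5 W m⁻².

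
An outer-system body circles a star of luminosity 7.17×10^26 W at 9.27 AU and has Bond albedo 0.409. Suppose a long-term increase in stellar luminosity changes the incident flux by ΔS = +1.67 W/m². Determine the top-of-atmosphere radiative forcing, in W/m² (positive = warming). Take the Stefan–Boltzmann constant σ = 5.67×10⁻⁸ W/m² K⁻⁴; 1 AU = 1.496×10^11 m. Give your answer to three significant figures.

0.247 W/m²

Orbital distance: d = 9.27 AU = 1.387×10^12 m.
S = L/(4πd²) = 29.67 W/m².
ΔF = Δ[S(1−α)]/4 = (1−0.409)·+1.67/4 = 0.2467 W/m².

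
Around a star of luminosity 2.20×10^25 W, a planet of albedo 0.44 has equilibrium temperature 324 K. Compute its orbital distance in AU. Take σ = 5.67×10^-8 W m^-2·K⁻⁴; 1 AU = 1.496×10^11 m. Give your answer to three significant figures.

0.132 AU

Energy balance gives S = 4σT⁴/(1−α) = 4463 W m^-2.
From L = 4πd²S, d = √(2.20×10^25/(4π·4463)) = 1.981×10^10 m = 0.1324 AU.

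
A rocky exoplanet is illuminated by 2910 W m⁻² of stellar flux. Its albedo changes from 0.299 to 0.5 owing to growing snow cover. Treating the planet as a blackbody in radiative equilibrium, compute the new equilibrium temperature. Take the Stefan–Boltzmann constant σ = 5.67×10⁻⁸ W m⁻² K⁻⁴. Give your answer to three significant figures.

T₂ = [S(1−α₂)/(4σ)]^(1/4) = [2910·0.5/(4σ)]^(1/4) = 283.0 K.

283 kelvin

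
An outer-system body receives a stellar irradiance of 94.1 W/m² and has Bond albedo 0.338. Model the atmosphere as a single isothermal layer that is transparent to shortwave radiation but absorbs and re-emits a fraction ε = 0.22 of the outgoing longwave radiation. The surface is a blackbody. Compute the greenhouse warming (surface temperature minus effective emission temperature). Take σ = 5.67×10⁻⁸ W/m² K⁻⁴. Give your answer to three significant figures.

3.81 kelvin

The planet radiates to space at T_e = [S(1−α)/(4σ)]^(1/4) = 128.7 K.
Surface balance with a leaky layer gives σT_s⁴ = σT_e⁴·2/(2−ε), so T_s = T_e·[2/(2−0.22)]^(1/4) = 132.5 K.
Greenhouse warming: T_s − T_e = 3.806 K.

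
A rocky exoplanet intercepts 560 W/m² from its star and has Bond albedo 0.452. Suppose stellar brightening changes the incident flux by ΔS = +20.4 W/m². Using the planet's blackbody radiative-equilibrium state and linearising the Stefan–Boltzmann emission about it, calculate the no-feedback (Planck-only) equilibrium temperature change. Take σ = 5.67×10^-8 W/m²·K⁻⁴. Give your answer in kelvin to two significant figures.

1.7 kelvin

The baseline emission temperature is T_e = 191.8 K.
ΔF = Δ[S(1−α)]/4 = (1−0.452)·+20.4/4 = 2.795 W/m².
The Planck feedback parameter is 4σT_e³ = 1.600 W/m²/K.
Hence the no-feedback warming is ΔF/(4σT_e³) = 1.75 K.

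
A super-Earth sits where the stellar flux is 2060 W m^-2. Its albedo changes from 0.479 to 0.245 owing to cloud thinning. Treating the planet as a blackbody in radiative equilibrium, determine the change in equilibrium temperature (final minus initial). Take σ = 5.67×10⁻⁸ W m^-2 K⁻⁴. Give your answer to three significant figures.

25.5 kelvin

Before: T₁ = [2060·0.521/(4σ)]^(1/4) = 262.3 K.
With α = 0.245, T₂ = 287.8 K.
ΔT = T₂ − T₁ = 25.49 K.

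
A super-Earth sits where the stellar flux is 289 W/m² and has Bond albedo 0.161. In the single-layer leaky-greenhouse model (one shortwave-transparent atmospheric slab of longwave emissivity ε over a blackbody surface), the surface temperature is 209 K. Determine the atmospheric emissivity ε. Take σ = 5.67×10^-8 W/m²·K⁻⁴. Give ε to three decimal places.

0.879

Effective temperature: T_e = [S(1−α)/(4σ)]^(1/4) = 180.8 K.
Since (2−ε)/2 = (T_e/T_s)⁴ = 0.5603, ε = 0.8794.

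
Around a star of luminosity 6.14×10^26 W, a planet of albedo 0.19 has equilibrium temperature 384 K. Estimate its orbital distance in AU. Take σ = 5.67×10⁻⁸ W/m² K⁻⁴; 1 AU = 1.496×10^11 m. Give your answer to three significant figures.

Required flux: S = 4σT⁴/(1−α) = 6088 W/m².
From L = 4πd²S, d = √(6.14×10^26/(4π·6088)) = 8.959×10^10 m = 0.5988 AU.

0.599 AU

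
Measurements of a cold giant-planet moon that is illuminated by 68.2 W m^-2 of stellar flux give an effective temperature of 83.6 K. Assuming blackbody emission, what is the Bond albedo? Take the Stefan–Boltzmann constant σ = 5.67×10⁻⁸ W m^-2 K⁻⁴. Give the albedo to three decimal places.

From σT⁴ = S(1−α)/4 we invert for α: 1−α = 4σT⁴/S.
σT⁴ = 2.770 W m^-2, so 4σT⁴ = 11.08 W m^-2.
1−α = 11.08/68.20 = 0.1624, so α = 0.8376.

0.838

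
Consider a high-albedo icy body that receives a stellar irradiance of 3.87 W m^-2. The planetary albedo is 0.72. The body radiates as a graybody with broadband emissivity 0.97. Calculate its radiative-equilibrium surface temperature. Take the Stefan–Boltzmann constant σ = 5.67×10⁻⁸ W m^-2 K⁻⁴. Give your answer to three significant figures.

47.1 kelvin

Absorbed flux (global mean): S(1−α)/4 = 3.870·0.28/4 = 0.2709 W m^-2.
Radiative balance εσT⁴ = 0.2709 gives T = [0.2709/(0.97·σ)]^(1/4) = 47.11 K.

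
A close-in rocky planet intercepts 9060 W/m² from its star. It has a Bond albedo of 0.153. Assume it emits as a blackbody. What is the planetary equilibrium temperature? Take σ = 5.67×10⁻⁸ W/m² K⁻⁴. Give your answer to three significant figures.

Absorbed flux (global mean): S(1−α)/4 = 9060·0.847/4 = 1918 W/m².
Set σT⁴ = 1918 → T = (1918/σ)^(1/4) = 428.9 K.

429 kelvin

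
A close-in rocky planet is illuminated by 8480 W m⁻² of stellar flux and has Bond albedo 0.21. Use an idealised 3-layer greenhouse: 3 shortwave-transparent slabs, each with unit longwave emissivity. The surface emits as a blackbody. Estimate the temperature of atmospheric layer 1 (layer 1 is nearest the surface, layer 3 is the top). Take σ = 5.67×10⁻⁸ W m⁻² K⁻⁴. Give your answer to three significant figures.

546 kelvin

OLR = S(1−α)/4 = 1675 W m⁻²; the top layer radiates at T_e = 414.6 K.
In the N-layer model, layer k (counted from the surface) has T_k = (N+1−k)^(1/4)·T_e.
With k = 1: T_1 = (3+1−1)^¼·414.6 K = 545.6 K.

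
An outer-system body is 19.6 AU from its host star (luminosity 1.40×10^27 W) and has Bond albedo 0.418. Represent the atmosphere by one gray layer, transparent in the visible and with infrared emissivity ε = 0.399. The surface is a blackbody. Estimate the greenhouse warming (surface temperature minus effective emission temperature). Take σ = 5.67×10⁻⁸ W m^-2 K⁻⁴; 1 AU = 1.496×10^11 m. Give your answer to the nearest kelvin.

4 K

d = 19.6 × 1.496×10^11 m = 2.932×10^12 m.
Flux at the orbit: S = L/(4πd²) = 1.40×10^27/(4π·(2.93×10^12)²) = 12.96 W m^-2.
The planet radiates to space at T_e = [S(1−α)/(4σ)]^(1/4) = 75.94 K.
The surface balance (absorbed SW + ε·downward IR = σT_s⁴) with T_a⁴ = T_s⁴/2 reduces to T_s = T_e·[2/(2−ε)]^¼ = 80.28 K.
T_s − T_e = 80.28 − 75.94 = 4.344 K.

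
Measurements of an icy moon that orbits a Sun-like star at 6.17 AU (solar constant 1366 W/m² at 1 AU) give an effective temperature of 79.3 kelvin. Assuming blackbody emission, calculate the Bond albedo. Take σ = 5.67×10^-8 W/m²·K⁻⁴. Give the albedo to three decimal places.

Flux at the orbit: S = 1366/(6.17)² = 35.88 W/m².
From σT⁴ = S(1−α)/4 we invert for α: 1−α = 4σT⁴/S.
4σT⁴ = 4·5.67×10⁻⁸·(79.3)⁴ = 8.969 W/m².
1−α = 8.969/35.88 = 0.2500, so α = 0.7500.

0.750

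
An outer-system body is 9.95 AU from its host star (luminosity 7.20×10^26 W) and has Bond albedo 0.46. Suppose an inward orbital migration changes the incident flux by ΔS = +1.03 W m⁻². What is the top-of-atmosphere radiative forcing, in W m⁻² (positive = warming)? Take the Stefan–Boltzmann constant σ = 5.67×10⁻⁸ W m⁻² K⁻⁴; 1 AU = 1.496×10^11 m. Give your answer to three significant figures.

0.139 W m⁻²

d = 9.95 × 1.496×10^11 m = 1.489×10^12 m.
S = L/(4πd²) = 25.86 W m⁻².
Only a fraction (1−α) is absorbed and it's spread over 4πR², so ΔF = (1−α)ΔS/4 = 0.1391 W m⁻².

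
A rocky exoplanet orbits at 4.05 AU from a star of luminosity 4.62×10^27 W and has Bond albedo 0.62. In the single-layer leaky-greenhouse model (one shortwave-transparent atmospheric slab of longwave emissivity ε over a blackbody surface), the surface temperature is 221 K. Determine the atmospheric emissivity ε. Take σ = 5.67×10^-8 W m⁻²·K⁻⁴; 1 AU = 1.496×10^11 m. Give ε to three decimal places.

d = 4.05 × 1.496×10^11 m = 6.059×10^11 m.
S = L/(4πd²) = 1002 W m⁻².
TOA balance gives T_e = 202.4 K.
Since (2−ε)/2 = (T_e/T_s)⁴ = 0.7034, ε = 0.5931.

0.593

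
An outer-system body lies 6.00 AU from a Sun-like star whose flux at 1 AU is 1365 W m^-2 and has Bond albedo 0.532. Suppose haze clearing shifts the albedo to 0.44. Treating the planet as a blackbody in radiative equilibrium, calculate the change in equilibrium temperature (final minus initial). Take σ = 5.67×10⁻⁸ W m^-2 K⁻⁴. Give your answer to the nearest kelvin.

4 K

Flux at the orbit: S = 1365/(6.00)² = 37.92 W m^-2.
With α = 0.532, T₁ = 94.05 K.
With α = 0.44, T₂ = 98.37 K.
Change: 98.37 − 94.05 = 4.316 K.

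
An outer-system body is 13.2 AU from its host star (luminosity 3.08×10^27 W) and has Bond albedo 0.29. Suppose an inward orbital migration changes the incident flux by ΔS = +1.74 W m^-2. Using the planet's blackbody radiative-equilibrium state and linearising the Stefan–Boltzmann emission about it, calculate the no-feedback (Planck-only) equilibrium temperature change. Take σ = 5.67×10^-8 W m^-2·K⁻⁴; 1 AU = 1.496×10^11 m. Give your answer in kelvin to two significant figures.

0.82 K

Orbital distance: d = 13.2 AU = 1.975×10^12 m.
Flux at the orbit: S = L/(4πd²) = 3.08×10^27/(4π·(1.97×10^12)²) = 62.85 W m^-2.
The baseline emission temperature is T_e = 118.4 K.
Only a fraction (1−α) is absorbed and it's spread over 4πR², so ΔF = (1−α)ΔS/4 = 0.3088 W m^-2.
Linearising σT⁴ gives d(σT⁴)/dT = 4σT_e³ = 0.3768 W m^-2 per K.
So ΔT₀ = 0.3088/0.3768 = 0.820 K.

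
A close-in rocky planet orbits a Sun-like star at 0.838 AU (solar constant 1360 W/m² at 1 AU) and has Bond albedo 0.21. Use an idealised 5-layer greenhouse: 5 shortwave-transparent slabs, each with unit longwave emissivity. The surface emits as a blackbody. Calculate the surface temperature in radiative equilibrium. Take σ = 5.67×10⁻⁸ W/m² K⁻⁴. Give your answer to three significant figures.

By the inverse-square law, S = 1360/0.838² = 1937 W/m².
The effective emission temperature is T_e = [S(1−α)/(4σ)]^¼ = 286.6 K.
For an N-layer opaque stack, T_s⁴ = (N+1)T_e⁴, hence T_s = (6)^(1/4)×286.6 K = 448.5 K.

449 K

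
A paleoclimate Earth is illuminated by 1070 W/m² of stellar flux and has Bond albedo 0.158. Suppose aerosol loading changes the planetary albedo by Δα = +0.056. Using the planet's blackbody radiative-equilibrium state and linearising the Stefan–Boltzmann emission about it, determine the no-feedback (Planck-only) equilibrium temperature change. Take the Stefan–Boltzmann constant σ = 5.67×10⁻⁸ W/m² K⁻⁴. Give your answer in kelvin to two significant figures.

-4.2 K

The baseline emission temperature is T_e = 251.1 K.
TOA radiative forcing: ΔF = −S·Δα/4 = −1070·(+0.056)/4 = -14.98 W/m².
Linearising σT⁴ gives d(σT⁴)/dT = 4σT_e³ = 3.589 W/m² per K.
ΔT₀ = ΔF/λ_P = -14.98/3.589 = -4.17 K.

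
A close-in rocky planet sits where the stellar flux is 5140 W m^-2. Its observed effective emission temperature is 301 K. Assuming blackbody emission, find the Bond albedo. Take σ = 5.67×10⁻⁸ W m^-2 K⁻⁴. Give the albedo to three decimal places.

Rearranging the radiative balance, α = 1 − 4σT⁴/S.
4σT⁴ = 4·5.67×10⁻⁸·(301)⁴ = 1862 W m^-2.
Hence α = 1 − 1862/5140 = 0.6378.

0.638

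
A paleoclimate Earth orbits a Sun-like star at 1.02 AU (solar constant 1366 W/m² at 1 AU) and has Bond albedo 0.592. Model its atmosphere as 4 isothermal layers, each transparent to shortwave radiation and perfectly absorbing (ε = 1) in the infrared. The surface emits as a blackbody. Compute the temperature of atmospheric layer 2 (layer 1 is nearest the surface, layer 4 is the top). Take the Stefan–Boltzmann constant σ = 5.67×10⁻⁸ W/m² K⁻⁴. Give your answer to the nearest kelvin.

290 K

Irradiance scales as 1/d², so S = 1366 W/m² × (1/1.02)² = 1313 W/m².
The effective emission temperature is T_e = [S(1−α)/(4σ)]^¼ = 220.5 K.
The net upward flux σT_e⁴ is constant between every pair of levels, so T_k⁴ = (N+1−k)T_e⁴.
T_2 = (3)^(1/4)·220.5 = 290.1 K.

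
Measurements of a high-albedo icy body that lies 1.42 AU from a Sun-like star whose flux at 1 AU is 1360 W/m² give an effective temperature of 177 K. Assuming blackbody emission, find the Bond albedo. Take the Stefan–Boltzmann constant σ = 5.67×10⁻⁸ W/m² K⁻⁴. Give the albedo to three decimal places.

Irradiance scales as 1/d², so S = 1360 W/m² × (1/1.42)² = 674.5 W/m².
From σT⁴ = S(1−α)/4 we invert for α: 1−α = 4σT⁴/S.
σT⁴ = 55.65 W/m², so 4σT⁴ = 222.6 W/m².
1−α = 222.6/674.5 = 0.3300, so α = 0.6700.

0.670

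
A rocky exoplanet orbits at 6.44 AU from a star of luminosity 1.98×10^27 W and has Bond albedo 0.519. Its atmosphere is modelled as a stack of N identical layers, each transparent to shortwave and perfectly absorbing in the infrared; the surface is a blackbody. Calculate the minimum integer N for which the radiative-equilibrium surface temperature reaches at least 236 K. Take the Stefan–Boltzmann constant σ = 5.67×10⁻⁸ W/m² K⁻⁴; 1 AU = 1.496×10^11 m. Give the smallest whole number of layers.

d = 6.44 × 1.496×10^11 m = 9.634×10^11 m.
Flux at the orbit: S = L/(4πd²) = 1.98×10^27/(4π·(9.63×10^11)²) = 169.8 W/m².
The effective emission temperature is T_e = [S(1−α)/(4σ)]^¼ = 137.7 K.
T_s = (N+1)^(1/4)·T_e ≥ 236 K requires N+1 ≥ (T_s/T_e)⁴ = (236/137.7)⁴ = 8.616.
The minimum whole number is N = 8.

8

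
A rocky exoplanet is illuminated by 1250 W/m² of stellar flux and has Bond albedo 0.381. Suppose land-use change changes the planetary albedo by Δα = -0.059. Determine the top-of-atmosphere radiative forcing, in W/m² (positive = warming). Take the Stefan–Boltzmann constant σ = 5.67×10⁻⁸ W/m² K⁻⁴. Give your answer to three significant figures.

18.4 W/m²

TOA radiative forcing: ΔF = −S·Δα/4 = −1250·(-0.059)/4 = 18.44 W/m².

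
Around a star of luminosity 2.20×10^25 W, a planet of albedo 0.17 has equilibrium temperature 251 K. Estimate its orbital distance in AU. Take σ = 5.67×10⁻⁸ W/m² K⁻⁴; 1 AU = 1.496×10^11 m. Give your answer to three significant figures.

0.269 AU

Energy balance gives S = 4σT⁴/(1−α) = 1085 W/m².
From L = 4πd²S, d = √(2.20×10^25/(4π·1085)) = 4.018×10^10 m = 0.2686 AU.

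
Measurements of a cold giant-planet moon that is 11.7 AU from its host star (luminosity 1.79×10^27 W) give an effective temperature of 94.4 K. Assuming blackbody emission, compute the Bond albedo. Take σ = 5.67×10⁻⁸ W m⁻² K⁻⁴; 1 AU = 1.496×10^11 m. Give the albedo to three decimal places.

Orbital distance: d = 11.7 AU = 1.750×10^12 m.
S = L/(4πd²) = 46.50 W m⁻².
Rearranging the radiative balance, α = 1 − 4σT⁴/S.
4σT⁴ = 4·5.67×10⁻⁸·(94.4)⁴ = 18.01 W m⁻².
Hence α = 1 − 18.01/46.50 = 0.6126.

0.613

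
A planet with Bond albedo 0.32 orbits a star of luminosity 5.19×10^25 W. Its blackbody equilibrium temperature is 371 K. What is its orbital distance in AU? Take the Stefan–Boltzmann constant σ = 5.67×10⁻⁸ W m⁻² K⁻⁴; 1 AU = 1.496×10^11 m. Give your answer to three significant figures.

Energy balance gives S = 4σT⁴/(1−α) = 6319 W m⁻².
S = L/(4πd²) → d = √(L/4πS) = √(5.19×10^25/(4π·6319)) = 2.557×10^10 m = 0.1709 AU.

0.171 AU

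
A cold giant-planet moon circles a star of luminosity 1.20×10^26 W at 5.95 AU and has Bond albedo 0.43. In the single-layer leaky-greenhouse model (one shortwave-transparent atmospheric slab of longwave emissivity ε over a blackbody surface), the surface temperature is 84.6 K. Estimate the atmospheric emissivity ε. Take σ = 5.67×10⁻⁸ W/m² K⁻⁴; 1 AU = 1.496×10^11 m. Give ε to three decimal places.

0.817

d = 5.95 × 1.496×10^11 m = 8.901×10^11 m.
Spreading L over a sphere of radius d: S = 1.20×10^26/(4π·8.90×10^11²) = 12.05 W/m².
Effective temperature: T_e = [S(1−α)/(4σ)]^(1/4) = 74.19 K.
Since (2−ε)/2 = (T_e/T_s)⁴ = 0.5913, ε = 0.8174.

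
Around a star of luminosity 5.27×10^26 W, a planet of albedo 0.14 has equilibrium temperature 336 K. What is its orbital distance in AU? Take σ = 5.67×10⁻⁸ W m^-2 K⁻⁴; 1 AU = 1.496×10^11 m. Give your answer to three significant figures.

Required flux: S = 4σT⁴/(1−α) = 3361 W m^-2.
From L = 4πd²S, d = √(5.27×10^26/(4π·3361)) = 1.117×10^11 m = 0.7467 AU.

0.747 AU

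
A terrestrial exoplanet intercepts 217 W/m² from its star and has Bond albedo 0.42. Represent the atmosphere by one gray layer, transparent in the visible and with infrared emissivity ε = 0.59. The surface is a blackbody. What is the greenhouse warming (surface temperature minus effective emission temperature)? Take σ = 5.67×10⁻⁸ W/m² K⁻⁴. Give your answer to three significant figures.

Effective emission temperature (TOA balance): σT_e⁴ = S(1−α)/4 = 31.47 W/m² → T_e = 153.5 K.
Surface balance with a leaky layer gives σT_s⁴ = σT_e⁴·2/(2−ε), so T_s = T_e·[2/(2−0.59)]^(1/4) = 167.5 K.
The atmosphere warms the surface by 14.02 K.

14.0 K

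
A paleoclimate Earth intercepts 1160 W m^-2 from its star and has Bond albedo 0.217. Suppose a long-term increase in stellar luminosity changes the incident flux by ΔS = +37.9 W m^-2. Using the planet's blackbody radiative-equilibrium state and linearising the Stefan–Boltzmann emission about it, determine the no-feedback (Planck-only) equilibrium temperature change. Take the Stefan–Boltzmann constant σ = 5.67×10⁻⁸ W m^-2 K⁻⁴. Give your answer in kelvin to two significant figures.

Reference equilibrium: T_e = [S(1−α)/(4σ)]^(1/4) = 251.6 K.
Only a fraction (1−α) is absorbed and it's spread over 4πR², so ΔF = (1−α)ΔS/4 = 7.419 W m^-2.
The Planck feedback parameter is 4σT_e³ = 3.611 W m^-2/K.
So ΔT₀ = 7.419/3.611 = 2.05 K.

2.1 kelvin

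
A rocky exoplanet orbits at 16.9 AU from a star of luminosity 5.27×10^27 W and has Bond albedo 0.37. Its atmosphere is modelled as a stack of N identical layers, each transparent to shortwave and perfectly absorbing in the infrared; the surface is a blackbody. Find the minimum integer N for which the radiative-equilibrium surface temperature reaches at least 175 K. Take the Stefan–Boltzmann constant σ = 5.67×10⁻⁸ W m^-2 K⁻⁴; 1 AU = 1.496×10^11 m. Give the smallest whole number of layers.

Orbital distance: d = 16.9 AU = 2.528×10^12 m.
Spreading L over a sphere of radius d: S = 5.27×10^27/(4π·2.53×10^12²) = 65.61 W m^-2.
The effective emission temperature is T_e = [S(1−α)/(4σ)]^¼ = 116.2 K.
T_s = (N+1)^(1/4)·T_e ≥ 175 K requires N+1 ≥ (T_s/T_e)⁴ = (175/116.2)⁴ = 5.146.
Rounding up, N = 5.

5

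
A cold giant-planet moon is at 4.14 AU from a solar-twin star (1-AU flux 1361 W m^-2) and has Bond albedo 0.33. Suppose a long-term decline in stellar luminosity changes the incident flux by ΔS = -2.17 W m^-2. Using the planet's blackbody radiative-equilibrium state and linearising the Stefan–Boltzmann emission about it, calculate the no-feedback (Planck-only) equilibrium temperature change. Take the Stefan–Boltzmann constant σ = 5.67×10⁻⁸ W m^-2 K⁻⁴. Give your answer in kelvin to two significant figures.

Flux at the orbit: S = 1361/(4.14)² = 79.41 W m^-2.
Reference equilibrium: T_e = [S(1−α)/(4σ)]^(1/4) = 123.8 K.
Only a fraction (1−α) is absorbed and it's spread over 4πR², so ΔF = (1−α)ΔS/4 = -0.3635 W m^-2.
The Planck feedback parameter is 4σT_e³ = 0.4299 W m^-2/K.
So ΔT₀ = -0.3635/0.4299 = -0.846 K.

-0.85 K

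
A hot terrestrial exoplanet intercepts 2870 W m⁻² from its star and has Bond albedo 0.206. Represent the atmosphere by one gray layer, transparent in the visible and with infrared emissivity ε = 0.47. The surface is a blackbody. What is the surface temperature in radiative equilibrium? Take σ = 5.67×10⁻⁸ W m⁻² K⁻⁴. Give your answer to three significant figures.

At the top of the atmosphere, σT_e⁴ = S(1−α)/4 = 569.7 W m⁻², giving T_e = 316.6 K.
For a single slab of emissivity ε, T_s⁴ = 2T_e⁴/(2−ε); thus T_s = 316.6·(1.307)^(1/4) = 338.5 K.

339 kelvin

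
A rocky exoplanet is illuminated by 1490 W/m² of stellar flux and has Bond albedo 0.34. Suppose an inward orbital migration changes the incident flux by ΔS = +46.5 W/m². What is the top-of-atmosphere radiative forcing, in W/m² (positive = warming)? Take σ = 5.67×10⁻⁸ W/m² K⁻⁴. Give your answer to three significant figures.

Only a fraction (1−α) is absorbed and it's spread over 4πR², so ΔF = (1−α)ΔS/4 = 7.672 W/m².

7.67 W/m²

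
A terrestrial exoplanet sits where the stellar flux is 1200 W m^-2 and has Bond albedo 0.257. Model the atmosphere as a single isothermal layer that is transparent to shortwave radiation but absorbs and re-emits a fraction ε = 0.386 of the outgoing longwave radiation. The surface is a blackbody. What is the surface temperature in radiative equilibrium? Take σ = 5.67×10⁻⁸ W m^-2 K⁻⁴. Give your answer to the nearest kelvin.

Effective emission temperature (TOA balance): σT_e⁴ = S(1−α)/4 = 222.9 W m^-2 → T_e = 250.4 K.
For a single slab of emissivity ε, T_s⁴ = 2T_e⁴/(2−ε); thus T_s = 250.4·(1.239)^(1/4) = 264.2 K.

264 K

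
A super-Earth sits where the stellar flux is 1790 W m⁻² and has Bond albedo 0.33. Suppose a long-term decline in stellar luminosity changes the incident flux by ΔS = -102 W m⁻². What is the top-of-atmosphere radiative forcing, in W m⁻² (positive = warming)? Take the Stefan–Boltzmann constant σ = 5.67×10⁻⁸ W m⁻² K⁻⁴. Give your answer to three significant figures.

TOA radiative forcing: ΔF = (1−α)ΔS/4 = 0.67·(-102)/4 = -17.08 W m⁻².

-17.1 W m⁻²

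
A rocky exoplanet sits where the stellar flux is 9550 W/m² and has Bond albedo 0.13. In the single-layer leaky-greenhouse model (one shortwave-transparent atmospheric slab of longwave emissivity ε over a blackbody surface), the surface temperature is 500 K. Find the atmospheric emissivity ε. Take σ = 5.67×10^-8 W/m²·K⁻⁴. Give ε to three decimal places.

0.828

Effective temperature: T_e = [S(1−α)/(4σ)]^(1/4) = 437.5 K.
T_s⁴ = T_e⁴·2/(2−ε) → ε = 2 − 2(T_e/T_s)⁴ = 2 − 2·(437.5/500)⁴ = 0.8277.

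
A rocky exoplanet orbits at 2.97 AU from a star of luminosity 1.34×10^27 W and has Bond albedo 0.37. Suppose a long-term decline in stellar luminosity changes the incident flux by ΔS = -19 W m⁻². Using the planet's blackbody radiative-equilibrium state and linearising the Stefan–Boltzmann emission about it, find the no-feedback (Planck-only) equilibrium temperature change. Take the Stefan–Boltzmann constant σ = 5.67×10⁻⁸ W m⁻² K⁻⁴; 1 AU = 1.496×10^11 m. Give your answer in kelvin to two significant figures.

-1.7 K

Orbital distance: d = 2.97 AU = 4.443×10^11 m.
S = L/(4πd²) = 540.2 W m⁻².
Reference equilibrium: T_e = [S(1−α)/(4σ)]^(1/4) = 196.8 K.
TOA radiative forcing: ΔF = (1−α)ΔS/4 = 0.63·(-19)/4 = -2.993 W m⁻².
Planck response: λ_P = 4σT_e³ = 4·5.67×10⁻⁸·(196.8)³ = 1.729 W m⁻²/K.
So ΔT₀ = -2.993/1.729 = -1.73 K.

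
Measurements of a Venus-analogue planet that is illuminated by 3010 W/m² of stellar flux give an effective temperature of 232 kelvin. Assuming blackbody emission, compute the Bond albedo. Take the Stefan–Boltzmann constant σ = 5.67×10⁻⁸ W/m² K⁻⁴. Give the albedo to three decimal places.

0.782

From σT⁴ = S(1−α)/4 we invert for α: 1−α = 4σT⁴/S.
σT⁴ = 164.3 W/m², so 4σT⁴ = 657.0 W/m².
1−α = 657.0/3010 = 0.2183, so α = 0.7817.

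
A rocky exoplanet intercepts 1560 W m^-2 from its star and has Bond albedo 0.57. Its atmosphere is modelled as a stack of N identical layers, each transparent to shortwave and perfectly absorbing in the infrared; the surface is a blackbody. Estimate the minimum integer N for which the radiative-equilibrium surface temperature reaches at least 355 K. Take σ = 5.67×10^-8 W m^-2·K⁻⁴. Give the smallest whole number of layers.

Top-of-atmosphere balance: σT_e⁴ = S(1−α)/4 = 167.7 W m^-2 → T_e = 233.2 K.
T_s = (N+1)^(1/4)·T_e ≥ 355 K requires N+1 ≥ (T_s/T_e)⁴ = (355/233.2)⁴ = 5.370.
So N ≥ 4.370; the smallest integer is N = 5.

5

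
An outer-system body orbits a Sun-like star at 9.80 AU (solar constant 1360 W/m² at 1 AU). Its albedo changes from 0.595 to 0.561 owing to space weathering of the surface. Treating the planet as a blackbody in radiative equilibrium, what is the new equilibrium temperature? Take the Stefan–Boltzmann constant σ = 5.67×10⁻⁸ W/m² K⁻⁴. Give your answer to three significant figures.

By the inverse-square law, S = 1360/9.80² = 14.16 W/m².
New equilibrium: T₂ = [(1−0.561)·14.16/(4σ)]^(1/4) = 72.36 K.

72.4 K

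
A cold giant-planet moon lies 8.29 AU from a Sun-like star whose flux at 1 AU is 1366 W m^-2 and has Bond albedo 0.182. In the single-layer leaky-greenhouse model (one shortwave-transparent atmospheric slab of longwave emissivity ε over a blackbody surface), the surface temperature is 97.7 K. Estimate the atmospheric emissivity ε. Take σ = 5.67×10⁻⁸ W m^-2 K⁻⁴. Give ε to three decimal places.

0.426

By the inverse-square law, S = 1366/8.29² = 19.88 W m^-2.
TOA balance gives T_e = 92.02 K.
Since (2−ε)/2 = (T_e/T_s)⁴ = 0.7868, ε = 0.4264.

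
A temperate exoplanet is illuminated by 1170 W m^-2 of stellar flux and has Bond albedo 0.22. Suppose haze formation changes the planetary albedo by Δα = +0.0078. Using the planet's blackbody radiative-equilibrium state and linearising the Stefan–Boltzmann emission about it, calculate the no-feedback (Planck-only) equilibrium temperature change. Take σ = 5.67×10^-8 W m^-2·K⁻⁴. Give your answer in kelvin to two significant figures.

-0.63 kelvin

The baseline emission temperature is T_e = 251.9 K.
The change in absorbed flux is Δ[S(1−α)/4] = −SΔα/4 = -2.281 W m^-2.
Planck response: λ_P = 4σT_e³ = 4·5.67×10⁻⁸·(251.9)³ = 3.623 W m^-2/K.
Hence the no-feedback warming is ΔF/(4σT_e³) = -0.630 K.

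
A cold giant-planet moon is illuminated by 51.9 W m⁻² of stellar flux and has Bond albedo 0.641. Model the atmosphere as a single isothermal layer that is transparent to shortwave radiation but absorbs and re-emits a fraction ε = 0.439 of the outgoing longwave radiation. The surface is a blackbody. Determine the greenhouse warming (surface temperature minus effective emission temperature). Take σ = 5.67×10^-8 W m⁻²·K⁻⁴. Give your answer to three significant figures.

The planet radiates to space at T_e = [S(1−α)/(4σ)]^(1/4) = 95.20 K.
The surface balance (absorbed SW + ε·downward IR = σT_s⁴) with T_a⁴ = T_s⁴/2 reduces to T_s = T_e·[2/(2−ε)]^¼ = 101.3 K.
The atmosphere warms the surface by 6.085 K.

6.08 K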